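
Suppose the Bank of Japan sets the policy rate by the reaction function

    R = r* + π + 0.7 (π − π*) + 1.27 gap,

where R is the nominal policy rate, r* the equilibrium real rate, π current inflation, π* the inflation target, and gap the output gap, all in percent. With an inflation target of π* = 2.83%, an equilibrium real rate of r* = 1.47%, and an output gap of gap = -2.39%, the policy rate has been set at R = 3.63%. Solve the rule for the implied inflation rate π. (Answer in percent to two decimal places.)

Collecting π: R = r* + (1 + 0.7) π − 0.7 π* + 1.27 gap
1.7 π = 3.63 − 1.47 + 0.7 × 2.83 − 1.27 × (-2.39) = 7.1763
π = 7.1763 / 1.7 = 4.22

4.22%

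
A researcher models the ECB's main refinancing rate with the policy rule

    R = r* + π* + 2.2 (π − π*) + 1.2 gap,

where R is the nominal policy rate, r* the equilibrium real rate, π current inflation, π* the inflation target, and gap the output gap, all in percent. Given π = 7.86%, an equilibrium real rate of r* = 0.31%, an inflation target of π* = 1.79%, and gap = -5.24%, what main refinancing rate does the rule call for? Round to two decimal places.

9.17%

R = 0.31 + 1.79 + 2.2 × (7.86 − 1.79) + 1.2 × (-5.24)
   = 0.31 + 1.79 + 13.354 − 6.288 = 9.17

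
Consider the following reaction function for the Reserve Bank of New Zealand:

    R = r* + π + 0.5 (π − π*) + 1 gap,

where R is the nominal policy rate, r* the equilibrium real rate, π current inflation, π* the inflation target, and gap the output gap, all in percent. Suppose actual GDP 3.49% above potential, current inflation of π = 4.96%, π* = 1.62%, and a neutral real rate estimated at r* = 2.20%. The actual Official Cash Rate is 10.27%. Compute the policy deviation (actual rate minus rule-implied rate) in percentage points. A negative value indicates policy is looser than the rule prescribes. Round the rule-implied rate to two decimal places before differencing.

-2.05 pp

Output 3.49% above potential → gap = 3.49.
R = 2.20 + 4.96 + 0.5 × (4.96 − 1.62) + 1 × 3.49
   = 2.20 + 4.96 + 1.67 + 3.49 = 12.32
Deviation = 10.27 − 12.32 = -2.05 pp.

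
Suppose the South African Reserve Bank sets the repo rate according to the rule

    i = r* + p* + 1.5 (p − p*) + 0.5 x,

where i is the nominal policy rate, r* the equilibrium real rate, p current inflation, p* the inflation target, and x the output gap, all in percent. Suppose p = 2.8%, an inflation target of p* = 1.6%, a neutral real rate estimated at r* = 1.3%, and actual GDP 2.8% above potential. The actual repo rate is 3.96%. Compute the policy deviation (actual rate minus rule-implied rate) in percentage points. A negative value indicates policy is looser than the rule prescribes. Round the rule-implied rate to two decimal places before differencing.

Output 2.8% above potential → x = 2.8.
i = 1.3 + 1.6 + 1.5 × (2.8 − 1.6) + 0.5 × 2.8
   = 1.3 + 1.6 + 1.8 + 1.4 = 6.10
Deviation = 3.96 − 6.10 = -2.14 pp.

-2.14 pp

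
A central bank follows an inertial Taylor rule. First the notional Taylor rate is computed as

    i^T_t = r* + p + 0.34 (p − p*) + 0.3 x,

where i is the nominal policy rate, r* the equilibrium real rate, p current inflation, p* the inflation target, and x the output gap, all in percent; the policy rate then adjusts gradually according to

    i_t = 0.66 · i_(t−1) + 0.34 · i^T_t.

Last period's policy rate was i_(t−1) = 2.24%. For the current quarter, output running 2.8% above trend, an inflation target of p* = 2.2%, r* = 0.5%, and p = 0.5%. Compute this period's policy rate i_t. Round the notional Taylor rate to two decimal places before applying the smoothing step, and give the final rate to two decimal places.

Output 2.8% above potential → x = 2.8.
i^T_t = 0.5 + 0.5 + 0.34 × (0.5 − 2.2) + 0.3 × 2.8
   = 0.5 + 0.5 − 0.578 + 0.84 = 1.26
i_t = 0.66 × 2.24 + 0.34 × 1.26 = 1.4784 + 0.4284 = 1.91

1.91%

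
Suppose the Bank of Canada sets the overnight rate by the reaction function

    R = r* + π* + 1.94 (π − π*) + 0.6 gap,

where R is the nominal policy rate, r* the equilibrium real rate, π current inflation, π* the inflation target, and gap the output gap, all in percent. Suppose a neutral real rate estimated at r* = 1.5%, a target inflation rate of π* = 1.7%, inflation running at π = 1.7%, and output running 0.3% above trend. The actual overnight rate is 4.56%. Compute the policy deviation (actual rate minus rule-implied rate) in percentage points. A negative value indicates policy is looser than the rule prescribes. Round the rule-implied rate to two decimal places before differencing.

Output 0.3% above potential → gap = 0.3.
R = 1.5 + 1.7 + 1.94 × (1.7 − 1.7) + 0.6 × 0.3
   = 1.5 + 1.7 + 0 + 0.18 = 3.38
Deviation = 4.56 − 3.38 = 1.18 pp.

1.18 pp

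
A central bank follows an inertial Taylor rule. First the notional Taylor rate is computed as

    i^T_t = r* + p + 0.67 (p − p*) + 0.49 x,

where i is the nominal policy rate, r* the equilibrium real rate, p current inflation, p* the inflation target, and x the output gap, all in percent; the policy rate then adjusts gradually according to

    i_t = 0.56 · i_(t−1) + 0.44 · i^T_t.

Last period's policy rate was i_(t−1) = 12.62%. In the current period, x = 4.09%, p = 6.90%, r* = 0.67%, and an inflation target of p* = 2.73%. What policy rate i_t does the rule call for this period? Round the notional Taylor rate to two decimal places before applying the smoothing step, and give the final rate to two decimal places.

12.51%

i^T_t = 0.67 + 6.90 + 0.67 × (6.90 − 2.73) + 0.49 × 4.09
   = 0.67 + 6.9 + 2.7939 + 2.0041 = 12.37
i_t = 0.56 × 12.62 + 0.44 × 12.37 = 7.0672 + 5.4428 = 12.51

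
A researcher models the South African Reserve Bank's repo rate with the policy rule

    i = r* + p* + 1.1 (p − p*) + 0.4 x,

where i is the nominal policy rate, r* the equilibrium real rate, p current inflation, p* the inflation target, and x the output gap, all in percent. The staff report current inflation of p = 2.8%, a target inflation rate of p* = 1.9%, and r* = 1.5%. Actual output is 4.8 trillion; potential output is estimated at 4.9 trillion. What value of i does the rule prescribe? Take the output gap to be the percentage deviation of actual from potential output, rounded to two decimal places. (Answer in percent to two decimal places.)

3.57%

Output gap = 100 × (4.8 − 4.9) / 4.9 = -2.04%.
i = 1.50 + 1.90 + 1.1 × (2.80 − 1.90) + 0.4 × (-2.04)
   = 1.50 + 1.9 + 0.99 − 0.816 = 3.57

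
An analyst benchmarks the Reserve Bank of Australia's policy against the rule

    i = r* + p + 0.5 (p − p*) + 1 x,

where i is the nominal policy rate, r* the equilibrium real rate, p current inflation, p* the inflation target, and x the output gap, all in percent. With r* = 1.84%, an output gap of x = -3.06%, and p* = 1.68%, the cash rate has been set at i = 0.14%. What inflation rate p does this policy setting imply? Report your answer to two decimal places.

1.47%

Collecting p: i = r* + (1 + 0.5) p − 0.5 p* + 1 x
1.5 p = 0.14 − 1.84 + 0.5 × 1.68 − 1 × (-3.06) = 2.2
p = 2.2 / 1.5 = 1.47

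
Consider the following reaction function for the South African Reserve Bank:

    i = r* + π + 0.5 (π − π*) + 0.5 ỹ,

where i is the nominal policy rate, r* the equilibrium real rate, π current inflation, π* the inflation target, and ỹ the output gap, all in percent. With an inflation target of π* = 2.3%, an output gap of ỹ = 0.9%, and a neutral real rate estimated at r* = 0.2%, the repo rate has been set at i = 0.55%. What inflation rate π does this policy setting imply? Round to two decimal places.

0.70%

Collecting π: i = r* + (1 + 0.5) π − 0.5 π* + 0.5 ỹ
1.5 π = 0.55 − 0.2 + 0.5 × 2.3 − 0.5 × 0.9 = 1.05
π = 1.05 / 1.5 = 0.70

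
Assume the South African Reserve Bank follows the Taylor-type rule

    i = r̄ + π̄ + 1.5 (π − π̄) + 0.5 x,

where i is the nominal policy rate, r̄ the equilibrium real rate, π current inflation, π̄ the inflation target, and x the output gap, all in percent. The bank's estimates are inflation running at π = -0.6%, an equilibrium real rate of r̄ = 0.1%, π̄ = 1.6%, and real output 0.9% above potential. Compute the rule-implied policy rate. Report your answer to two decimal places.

-1.15%

Output 0.9% above potential → x = 0.9.
i = 0.1 + 1.6 + 1.5 × (-0.6 − 1.6) + 0.5 × 0.9
   = 0.1 + 1.6 − 3.3 + 0.45 = -1.15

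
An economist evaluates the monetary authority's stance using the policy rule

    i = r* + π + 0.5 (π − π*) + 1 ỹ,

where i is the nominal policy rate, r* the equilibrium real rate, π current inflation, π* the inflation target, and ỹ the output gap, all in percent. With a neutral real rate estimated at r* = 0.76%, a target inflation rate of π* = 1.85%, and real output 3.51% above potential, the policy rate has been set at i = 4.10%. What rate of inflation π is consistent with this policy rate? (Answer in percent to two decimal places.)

Output 3.51% above potential → ỹ = 3.51.
Collecting π: i = r* + (1 + 0.5) π − 0.5 π* + 1 ỹ
1.5 π = 4.10 − 0.76 + 0.5 × 1.85 − 1 × 3.51 = 0.755
π = 0.755 / 1.5 = 0.50

0.50%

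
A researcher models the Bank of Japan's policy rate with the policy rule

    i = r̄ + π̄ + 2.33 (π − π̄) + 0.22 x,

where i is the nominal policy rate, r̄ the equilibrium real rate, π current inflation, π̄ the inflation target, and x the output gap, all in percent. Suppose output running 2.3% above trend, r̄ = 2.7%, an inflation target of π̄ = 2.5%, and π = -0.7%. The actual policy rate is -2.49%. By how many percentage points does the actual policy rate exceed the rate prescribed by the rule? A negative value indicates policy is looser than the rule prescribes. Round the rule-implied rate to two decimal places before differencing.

-0.74 pp

Output 2.3% above potential → x = 2.3.
i = 2.7 + 2.5 + 2.33 × (-0.7 − 2.5) + 0.22 × 2.3
   = 2.7 + 2.5 − 7.456 + 0.506 = -1.75
Deviation = -2.49 − (-1.75) = -0.74 pp.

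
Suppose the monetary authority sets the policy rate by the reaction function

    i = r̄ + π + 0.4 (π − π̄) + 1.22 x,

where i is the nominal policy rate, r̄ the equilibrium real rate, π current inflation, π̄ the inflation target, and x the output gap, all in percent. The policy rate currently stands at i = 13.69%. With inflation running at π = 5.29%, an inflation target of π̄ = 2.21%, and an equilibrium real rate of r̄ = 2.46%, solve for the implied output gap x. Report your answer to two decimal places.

3.86%

1.22 x = 13.69 − 2.46 − 5.29 − 0.4 × (5.29 − 2.21) = 4.708
x = 4.708 / 1.22 = 3.86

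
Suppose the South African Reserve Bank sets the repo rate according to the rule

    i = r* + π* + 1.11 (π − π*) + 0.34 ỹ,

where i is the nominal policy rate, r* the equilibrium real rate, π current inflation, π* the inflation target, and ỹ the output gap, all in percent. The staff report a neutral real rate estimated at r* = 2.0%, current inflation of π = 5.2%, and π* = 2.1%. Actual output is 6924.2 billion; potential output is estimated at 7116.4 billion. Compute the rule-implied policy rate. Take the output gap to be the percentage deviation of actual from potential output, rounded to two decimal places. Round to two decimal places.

Output gap = 100 × (6924.2 − 7116.4) / 7116.4 = -2.70%.
i = 2.00 + 2.10 + 1.11 × (5.20 − 2.10) + 0.34 × (-2.70)
   = 2.00 + 2.1 + 3.441 − 0.918 = 6.62

6.62%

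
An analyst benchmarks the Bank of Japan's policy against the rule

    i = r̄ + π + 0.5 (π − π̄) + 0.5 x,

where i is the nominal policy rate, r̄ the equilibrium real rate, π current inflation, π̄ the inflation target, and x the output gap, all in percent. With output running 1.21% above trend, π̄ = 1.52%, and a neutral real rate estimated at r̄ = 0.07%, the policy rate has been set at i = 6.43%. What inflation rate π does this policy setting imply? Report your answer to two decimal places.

4.34%

Output 1.21% above potential → x = 1.21.
Collecting π: i = r̄ + (1 + 0.5) π − 0.5 π̄ + 0.5 x
1.5 π = 6.43 − 0.07 + 0.5 × 1.52 − 0.5 × 1.21 = 6.515
π = 6.515 / 1.5 = 4.34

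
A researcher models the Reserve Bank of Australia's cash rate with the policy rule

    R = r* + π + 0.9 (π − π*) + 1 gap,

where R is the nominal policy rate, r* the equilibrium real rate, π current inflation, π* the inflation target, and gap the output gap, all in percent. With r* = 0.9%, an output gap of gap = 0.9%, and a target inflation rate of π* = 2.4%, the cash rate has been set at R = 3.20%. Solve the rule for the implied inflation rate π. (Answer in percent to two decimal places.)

Collecting π: R = r* + (1 + 0.9) π − 0.9 π* + 1 gap
1.9 π = 3.20 − 0.9 + 0.9 × 2.4 − 1 × 0.9 = 3.56
π = 3.56 / 1.9 = 1.87

1.87%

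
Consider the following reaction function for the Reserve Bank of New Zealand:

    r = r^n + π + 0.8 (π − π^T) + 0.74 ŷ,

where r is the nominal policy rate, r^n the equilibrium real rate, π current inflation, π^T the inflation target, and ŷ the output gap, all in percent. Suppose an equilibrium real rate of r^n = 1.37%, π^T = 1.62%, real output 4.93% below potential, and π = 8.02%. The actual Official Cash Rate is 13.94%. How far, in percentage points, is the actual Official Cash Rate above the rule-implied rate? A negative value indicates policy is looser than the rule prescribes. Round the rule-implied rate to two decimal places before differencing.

Output 4.93% below potential → ŷ = -4.93.
r = 1.37 + 8.02 + 0.8 × (8.02 − 1.62) + 0.74 × (-4.93)
   = 1.37 + 8.02 + 5.12 − 3.6482 = 10.86
Deviation = 13.94 − 10.86 = 3.08 pp.

3.08 pp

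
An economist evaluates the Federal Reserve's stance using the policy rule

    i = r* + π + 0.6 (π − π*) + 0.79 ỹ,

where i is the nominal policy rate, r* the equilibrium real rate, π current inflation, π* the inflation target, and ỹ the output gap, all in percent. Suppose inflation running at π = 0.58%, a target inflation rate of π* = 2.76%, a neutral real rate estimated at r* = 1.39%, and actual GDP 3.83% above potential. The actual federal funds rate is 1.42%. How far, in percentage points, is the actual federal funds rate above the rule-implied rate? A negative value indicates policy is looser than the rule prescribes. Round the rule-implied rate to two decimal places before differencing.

Output 3.83% above potential → ỹ = 3.83.
i = 1.39 + 0.58 + 0.6 × (0.58 − 2.76) + 0.79 × 3.83
   = 1.39 + 0.58 − 1.308 + 3.0257 = 3.69
Deviation = 1.42 − 3.69 = -2.27 pp.

-2.27 pp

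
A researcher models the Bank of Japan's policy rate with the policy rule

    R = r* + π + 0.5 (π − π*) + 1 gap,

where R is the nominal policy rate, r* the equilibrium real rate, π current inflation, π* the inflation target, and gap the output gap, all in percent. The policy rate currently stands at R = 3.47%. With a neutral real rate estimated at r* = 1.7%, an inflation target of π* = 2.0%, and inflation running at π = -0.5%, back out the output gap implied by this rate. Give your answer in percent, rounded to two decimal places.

1 gap = 3.47 − 1.7 − (-0.5) − 0.5 × ((-0.5) − 2.0) = 3.52
gap = 3.52 / 1 = 3.52

3.52%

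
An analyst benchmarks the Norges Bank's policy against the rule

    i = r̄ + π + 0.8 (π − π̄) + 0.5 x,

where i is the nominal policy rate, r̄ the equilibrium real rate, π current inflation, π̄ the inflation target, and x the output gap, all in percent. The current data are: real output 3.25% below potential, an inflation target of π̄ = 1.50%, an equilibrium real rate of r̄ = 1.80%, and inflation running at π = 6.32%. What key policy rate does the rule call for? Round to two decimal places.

10.35%

Output 3.25% below potential → x = -3.25.
i = 1.80 + 6.32 + 0.8 × (6.32 − 1.50) + 0.5 × (-3.25)
   = 1.80 + 6.32 + 3.856 − 1.625 = 10.35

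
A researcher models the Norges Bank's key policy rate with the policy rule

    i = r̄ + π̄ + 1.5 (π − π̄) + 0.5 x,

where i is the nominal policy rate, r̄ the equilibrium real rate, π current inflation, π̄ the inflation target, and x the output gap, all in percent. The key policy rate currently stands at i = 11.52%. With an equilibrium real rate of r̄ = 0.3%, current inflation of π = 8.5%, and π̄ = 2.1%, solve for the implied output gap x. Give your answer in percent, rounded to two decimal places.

0.5 x = 11.52 − 0.3 − 2.1 − 1.5 × (8.5 − 2.1) = -0.48
x = -0.48 / 0.5 = -0.96

-0.96%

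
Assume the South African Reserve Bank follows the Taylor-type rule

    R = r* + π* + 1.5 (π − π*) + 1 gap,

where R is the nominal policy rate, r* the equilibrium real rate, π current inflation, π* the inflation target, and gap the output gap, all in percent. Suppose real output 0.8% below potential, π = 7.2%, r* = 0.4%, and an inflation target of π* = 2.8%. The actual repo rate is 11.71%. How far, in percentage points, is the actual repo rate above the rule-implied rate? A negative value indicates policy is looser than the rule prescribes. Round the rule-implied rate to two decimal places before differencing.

2.71 pp

Output 0.8% below potential → gap = -0.8.
R = 0.4 + 2.8 + 1.5 × (7.2 − 2.8) + 1 × (-0.8)
   = 0.4 + 2.8 + 6.6 − 0.8 = 9.00
Deviation = 11.71 − 9.00 = 2.71 pp.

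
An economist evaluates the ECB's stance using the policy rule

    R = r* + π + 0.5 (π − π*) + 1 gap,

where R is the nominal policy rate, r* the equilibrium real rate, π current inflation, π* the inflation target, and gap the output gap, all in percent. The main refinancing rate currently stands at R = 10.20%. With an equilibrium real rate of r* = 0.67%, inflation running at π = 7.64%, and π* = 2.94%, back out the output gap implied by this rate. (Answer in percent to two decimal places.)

1 gap = 10.20 − 0.67 − 7.64 − 0.5 × (7.64 − 2.94) = -0.46
gap = -0.46 / 1 = -0.46

-0.46%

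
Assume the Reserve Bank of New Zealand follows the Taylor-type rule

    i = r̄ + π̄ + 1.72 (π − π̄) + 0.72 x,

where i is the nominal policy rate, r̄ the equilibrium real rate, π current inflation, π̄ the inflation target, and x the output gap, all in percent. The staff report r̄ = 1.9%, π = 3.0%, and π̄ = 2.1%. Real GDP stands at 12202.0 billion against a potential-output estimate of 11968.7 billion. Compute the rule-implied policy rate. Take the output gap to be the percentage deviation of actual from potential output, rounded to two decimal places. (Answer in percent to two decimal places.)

6.95%

Output gap = 100 × (12202.0 − 11968.7) / 11968.7 = 1.95%.
i = 1.90 + 2.10 + 1.72 × (3.00 − 2.10) + 0.72 × 1.95
   = 1.90 + 2.1 + 1.548 + 1.404 = 6.95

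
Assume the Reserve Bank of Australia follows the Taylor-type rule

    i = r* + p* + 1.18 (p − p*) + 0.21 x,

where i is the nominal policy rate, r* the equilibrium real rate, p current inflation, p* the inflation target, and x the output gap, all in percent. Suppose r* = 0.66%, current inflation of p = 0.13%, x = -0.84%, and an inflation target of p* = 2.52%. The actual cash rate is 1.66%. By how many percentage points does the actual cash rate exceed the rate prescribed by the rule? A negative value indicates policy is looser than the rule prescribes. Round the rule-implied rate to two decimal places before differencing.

i = 0.66 + 2.52 + 1.18 × (0.13 − 2.52) + 0.21 × (-0.84)
   = 0.66 + 2.52 − 2.8202 − 0.1764 = 0.18
Deviation = 1.66 − 0.18 = 1.48 pp.

1.48 pp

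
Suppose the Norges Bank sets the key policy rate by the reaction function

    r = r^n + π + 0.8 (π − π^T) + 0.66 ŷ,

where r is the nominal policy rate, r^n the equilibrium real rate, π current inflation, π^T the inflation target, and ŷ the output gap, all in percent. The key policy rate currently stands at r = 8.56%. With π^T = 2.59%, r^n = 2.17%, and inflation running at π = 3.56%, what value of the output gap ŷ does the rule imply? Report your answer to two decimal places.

3.11%

0.66 ŷ = 8.56 − 2.17 − 3.56 − 0.8 × (3.56 − 2.59) = 2.054
ŷ = 2.054 / 0.66 = 3.11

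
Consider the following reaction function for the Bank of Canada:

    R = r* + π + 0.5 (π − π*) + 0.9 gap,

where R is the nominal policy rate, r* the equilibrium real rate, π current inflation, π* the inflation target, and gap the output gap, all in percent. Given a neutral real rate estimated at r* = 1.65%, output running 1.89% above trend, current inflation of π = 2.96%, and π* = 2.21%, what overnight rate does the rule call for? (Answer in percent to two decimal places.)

6.69%

Output 1.89% above potential → gap = 1.89.
R = 1.65 + 2.96 + 0.5 × (2.96 − 2.21) + 0.9 × 1.89
   = 1.65 + 2.96 + 0.375 + 1.701 = 6.69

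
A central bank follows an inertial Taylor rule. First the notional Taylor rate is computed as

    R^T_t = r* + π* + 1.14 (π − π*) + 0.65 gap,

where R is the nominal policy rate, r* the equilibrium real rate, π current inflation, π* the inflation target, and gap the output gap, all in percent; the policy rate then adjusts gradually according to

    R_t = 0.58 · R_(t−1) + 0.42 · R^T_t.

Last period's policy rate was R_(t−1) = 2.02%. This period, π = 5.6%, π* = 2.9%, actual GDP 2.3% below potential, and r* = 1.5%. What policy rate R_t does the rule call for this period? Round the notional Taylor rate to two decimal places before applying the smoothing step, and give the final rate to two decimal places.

Output 2.3% below potential → gap = -2.3.
R^T_t = 1.5 + 2.9 + 1.14 × (5.6 − 2.9) + 0.65 × (-2.3)
   = 1.5 + 2.9 + 3.078 − 1.495 = 5.98
R_t = 0.58 × 2.02 + 0.42 × 5.98 = 1.1716 + 2.5116 = 3.68

3.68%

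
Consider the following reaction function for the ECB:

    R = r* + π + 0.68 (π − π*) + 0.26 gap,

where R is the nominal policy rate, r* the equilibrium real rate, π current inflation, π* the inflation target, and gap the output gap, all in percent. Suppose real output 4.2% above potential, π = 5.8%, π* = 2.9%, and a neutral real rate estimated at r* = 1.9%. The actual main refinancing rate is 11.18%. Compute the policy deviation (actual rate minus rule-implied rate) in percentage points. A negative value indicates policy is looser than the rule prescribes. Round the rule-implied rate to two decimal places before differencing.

Output 4.2% above potential → gap = 4.2.
R = 1.9 + 5.8 + 0.68 × (5.8 − 2.9) + 0.26 × 4.2
   = 1.9 + 5.8 + 1.972 + 1.092 = 10.76
Deviation = 11.18 − 10.76 = 0.42 pp.

0.42 pp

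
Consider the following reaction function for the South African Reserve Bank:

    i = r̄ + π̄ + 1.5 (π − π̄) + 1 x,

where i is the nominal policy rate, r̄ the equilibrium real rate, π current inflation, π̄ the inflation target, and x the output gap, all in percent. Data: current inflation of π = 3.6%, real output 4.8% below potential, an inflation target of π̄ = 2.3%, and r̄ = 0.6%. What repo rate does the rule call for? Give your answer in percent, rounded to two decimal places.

Output 4.8% below potential → x = -4.8.
i = 0.6 + 2.3 + 1.5 × (3.6 − 2.3) + 1 × (-4.8)
   = 0.6 + 2.3 + 1.95 − 4.8 = 0.05

0.05%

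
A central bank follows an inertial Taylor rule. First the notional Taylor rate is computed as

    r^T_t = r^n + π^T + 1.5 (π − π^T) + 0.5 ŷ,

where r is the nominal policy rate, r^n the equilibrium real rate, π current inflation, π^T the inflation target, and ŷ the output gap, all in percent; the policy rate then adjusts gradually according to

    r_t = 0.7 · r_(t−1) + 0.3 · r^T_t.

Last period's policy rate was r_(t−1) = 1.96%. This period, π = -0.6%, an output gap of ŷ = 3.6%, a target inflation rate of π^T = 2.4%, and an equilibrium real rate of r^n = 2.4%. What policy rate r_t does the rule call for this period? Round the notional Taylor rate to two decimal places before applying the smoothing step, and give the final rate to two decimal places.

r^T_t = 2.4 + 2.4 + 1.5 × (-0.6 − 2.4) + 0.5 × 3.6
   = 2.4 + 2.4 − 4.5 + 1.8 = 2.10
r_t = 0.7 × 1.96 + 0.3 × 2.10 = 1.372 + 0.63 = 2.00

2.00%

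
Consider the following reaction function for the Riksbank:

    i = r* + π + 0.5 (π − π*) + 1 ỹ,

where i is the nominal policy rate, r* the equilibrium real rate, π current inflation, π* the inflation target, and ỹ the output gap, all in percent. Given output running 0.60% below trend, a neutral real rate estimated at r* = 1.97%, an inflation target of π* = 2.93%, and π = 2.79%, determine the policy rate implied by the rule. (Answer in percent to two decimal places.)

Output 0.60% below potential → ỹ = -0.60.
i = 1.97 + 2.79 + 0.5 × (2.79 − 2.93) + 1 × (-0.60)
   = 1.97 + 2.79 − 0.07 − 0.6 = 4.09

4.09%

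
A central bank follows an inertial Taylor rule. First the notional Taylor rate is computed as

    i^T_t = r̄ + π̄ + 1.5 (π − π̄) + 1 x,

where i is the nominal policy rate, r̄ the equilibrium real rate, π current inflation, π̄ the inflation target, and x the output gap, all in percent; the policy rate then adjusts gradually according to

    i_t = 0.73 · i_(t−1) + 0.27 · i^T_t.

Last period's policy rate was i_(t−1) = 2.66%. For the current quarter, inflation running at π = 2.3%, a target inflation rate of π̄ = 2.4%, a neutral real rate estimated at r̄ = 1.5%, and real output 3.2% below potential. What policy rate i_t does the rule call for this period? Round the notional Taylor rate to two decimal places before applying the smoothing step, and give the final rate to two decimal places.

Output 3.2% below potential → x = -3.2.
i^T_t = 1.5 + 2.4 + 1.5 × (2.3 − 2.4) + 1 × (-3.2)
   = 1.5 + 2.4 − 0.15 − 3.2 = 0.55
i_t = 0.73 × 2.66 + 0.27 × 0.55 = 1.9418 + 0.1485 = 2.09

2.09%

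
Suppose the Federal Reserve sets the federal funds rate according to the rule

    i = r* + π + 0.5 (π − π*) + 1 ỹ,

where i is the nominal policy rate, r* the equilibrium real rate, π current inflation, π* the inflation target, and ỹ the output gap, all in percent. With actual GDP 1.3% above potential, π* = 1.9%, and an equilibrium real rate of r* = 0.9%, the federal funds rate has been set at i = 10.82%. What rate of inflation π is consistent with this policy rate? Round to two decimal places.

6.38%

Output 1.3% above potential → ỹ = 1.3.
Collecting π: i = r* + (1 + 0.5) π − 0.5 π* + 1 ỹ
1.5 π = 10.82 − 0.9 + 0.5 × 1.9 − 1 × 1.3 = 9.57
π = 9.57 / 1.5 = 6.38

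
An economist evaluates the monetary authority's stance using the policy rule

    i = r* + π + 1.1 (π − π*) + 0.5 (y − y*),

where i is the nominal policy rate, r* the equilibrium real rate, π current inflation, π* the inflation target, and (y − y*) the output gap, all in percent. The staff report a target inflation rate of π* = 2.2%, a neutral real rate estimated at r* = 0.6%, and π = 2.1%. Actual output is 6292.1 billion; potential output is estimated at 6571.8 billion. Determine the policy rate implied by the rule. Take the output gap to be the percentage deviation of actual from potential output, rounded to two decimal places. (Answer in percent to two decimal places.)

Output gap = 100 × (6292.1 − 6571.8) / 6571.8 = -4.26%.
i = 0.60 + 2.10 + 1.1 × (2.10 − 2.20) + 0.5 × (-4.26)
   = 0.60 + 2.1 − 0.11 − 2.13 = 0.46

0.46%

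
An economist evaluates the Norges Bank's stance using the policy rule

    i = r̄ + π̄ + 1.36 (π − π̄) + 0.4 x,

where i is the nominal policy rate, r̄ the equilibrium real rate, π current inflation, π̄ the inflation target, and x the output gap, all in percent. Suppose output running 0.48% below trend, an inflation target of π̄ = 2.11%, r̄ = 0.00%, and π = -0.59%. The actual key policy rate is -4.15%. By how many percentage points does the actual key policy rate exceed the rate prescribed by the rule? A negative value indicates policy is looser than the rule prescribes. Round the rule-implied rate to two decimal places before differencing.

-2.40 pp

Output 0.48% below potential → x = -0.48.
i = 0.00 + 2.11 + 1.36 × (-0.59 − 2.11) + 0.4 × (-0.48)
   = 0.00 + 2.11 − 3.672 − 0.192 = -1.75
Deviation = -4.15 − (-1.75) = -2.40 pp.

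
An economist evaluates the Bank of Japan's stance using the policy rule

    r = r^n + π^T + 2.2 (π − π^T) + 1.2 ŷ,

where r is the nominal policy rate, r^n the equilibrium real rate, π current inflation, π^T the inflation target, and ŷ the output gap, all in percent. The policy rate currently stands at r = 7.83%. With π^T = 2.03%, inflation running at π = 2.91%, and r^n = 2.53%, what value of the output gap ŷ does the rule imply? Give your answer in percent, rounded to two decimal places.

1.11%

1.2 ŷ = 7.83 − 2.53 − 2.03 − 2.2 × (2.91 − 2.03) = 1.334
ŷ = 1.334 / 1.2 = 1.11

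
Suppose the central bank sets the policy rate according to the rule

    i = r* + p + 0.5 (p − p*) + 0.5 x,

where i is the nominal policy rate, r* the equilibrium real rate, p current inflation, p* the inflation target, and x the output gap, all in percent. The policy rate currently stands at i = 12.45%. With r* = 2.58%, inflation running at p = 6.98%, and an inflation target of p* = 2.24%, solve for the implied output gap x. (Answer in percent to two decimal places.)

0.5 x = 12.45 − 2.58 − 6.98 − 0.5 × (6.98 − 2.24) = 0.52
x = 0.52 / 0.5 = 1.04

1.04%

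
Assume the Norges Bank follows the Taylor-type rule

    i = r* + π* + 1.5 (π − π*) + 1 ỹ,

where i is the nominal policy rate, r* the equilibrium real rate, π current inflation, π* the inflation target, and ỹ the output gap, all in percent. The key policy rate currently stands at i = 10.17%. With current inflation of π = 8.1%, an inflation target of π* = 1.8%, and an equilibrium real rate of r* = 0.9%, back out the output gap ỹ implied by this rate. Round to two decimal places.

-1.98%

1 ỹ = 10.17 − 0.9 − 1.8 − 1.5 × (8.1 − 1.8) = -1.98
ỹ = -1.98 / 1 = -1.98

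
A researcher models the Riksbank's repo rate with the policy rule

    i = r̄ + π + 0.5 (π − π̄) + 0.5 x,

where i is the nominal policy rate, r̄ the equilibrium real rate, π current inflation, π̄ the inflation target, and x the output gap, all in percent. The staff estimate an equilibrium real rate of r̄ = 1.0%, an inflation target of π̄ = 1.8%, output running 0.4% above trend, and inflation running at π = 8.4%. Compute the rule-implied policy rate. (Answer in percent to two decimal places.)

Output 0.4% above potential → x = 0.4.
i = 1.0 + 8.4 + 0.5 × (8.4 − 1.8) + 0.5 × 0.4
   = 1.0 + 8.4 + 3.3 + 0.2 = 12.90

12.90%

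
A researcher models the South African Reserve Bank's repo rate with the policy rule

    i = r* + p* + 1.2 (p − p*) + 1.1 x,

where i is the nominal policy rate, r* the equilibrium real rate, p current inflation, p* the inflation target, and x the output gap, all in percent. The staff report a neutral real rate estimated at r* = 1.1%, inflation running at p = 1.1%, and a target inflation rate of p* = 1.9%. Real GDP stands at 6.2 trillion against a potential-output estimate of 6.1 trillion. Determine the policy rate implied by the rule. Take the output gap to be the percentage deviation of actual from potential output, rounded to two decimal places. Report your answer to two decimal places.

Output gap = 100 × (6.2 − 6.1) / 6.1 = 1.64%.
i = 1.10 + 1.90 + 1.2 × (1.10 − 1.90) + 1.1 × 1.64
   = 1.10 + 1.9 − 0.96 + 1.804 = 3.84

3.84%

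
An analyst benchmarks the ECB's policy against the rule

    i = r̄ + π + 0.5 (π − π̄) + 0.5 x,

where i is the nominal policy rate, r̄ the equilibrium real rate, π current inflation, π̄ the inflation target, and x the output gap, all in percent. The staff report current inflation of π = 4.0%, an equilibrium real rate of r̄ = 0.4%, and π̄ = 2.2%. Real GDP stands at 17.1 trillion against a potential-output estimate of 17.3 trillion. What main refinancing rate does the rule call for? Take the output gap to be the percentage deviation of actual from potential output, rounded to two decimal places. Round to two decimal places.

4.72%

Output gap = 100 × (17.1 − 17.3) / 17.3 = -1.16%.
i = 0.40 + 4.00 + 0.5 × (4.00 − 2.20) + 0.5 × (-1.16)
   = 0.40 + 4 + 0.9 − 0.58 = 4.72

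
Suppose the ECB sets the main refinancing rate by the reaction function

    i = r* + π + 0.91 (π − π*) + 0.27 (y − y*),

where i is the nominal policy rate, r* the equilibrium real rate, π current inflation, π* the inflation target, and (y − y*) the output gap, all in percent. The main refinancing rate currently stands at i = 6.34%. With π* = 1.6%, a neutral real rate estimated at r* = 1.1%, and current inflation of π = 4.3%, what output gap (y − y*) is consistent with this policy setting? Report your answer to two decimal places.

-5.62%

0.27 (y − y*) = 6.34 − 1.1 − 4.3 − 0.91 × (4.3 − 1.6) = -1.517
(y − y*) = -1.517 / 0.27 = -5.62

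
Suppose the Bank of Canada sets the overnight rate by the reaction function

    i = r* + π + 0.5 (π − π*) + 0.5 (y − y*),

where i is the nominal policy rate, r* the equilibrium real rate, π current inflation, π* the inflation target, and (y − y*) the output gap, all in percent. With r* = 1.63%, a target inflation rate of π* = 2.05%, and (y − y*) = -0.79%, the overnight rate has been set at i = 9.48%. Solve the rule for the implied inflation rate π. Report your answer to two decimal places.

Collecting π: i = r* + (1 + 0.5) π − 0.5 π* + 0.5 (y − y*)
1.5 π = 9.48 − 1.63 + 0.5 × 2.05 − 0.5 × (-0.79) = 9.27
π = 9.27 / 1.5 = 6.18

6.18%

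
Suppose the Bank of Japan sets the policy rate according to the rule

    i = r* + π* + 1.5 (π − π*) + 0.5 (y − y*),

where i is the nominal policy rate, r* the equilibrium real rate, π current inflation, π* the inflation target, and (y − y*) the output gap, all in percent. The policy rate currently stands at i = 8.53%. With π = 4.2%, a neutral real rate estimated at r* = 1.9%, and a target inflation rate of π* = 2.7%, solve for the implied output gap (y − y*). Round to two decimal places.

0.5 (y − y*) = 8.53 − 1.9 − 2.7 − 1.5 × (4.2 − 2.7) = 1.68
(y − y*) = 1.68 / 0.5 = 3.36

3.36%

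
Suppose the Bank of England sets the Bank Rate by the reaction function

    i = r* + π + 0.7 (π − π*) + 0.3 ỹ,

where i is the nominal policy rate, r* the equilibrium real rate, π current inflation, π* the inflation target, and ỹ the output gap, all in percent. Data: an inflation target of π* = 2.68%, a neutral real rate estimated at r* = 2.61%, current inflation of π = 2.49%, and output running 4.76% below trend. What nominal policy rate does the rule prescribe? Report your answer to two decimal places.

Output 4.76% below potential → ỹ = -4.76.
i = 2.61 + 2.49 + 0.7 × (2.49 − 2.68) + 0.3 × (-4.76)
   = 2.61 + 2.49 − 0.133 − 1.428 = 3.54

3.54%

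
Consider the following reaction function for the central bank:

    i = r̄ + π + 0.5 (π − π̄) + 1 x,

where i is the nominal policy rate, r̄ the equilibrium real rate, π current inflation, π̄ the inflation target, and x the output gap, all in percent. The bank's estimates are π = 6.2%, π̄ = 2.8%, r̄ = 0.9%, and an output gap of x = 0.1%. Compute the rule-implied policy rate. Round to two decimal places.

8.90%

i = 0.9 + 6.2 + 0.5 × (6.2 − 2.8) + 1 × 0.1
   = 0.9 + 6.2 + 1.7 + 0.1 = 8.90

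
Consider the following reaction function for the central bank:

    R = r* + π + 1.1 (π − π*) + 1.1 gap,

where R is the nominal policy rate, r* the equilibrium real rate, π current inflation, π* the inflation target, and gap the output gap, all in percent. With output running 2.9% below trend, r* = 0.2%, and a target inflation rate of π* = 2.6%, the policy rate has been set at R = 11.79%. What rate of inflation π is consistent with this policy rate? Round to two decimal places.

Output 2.9% below potential → gap = -2.9.
Collecting π: R = r* + (1 + 1.1) π − 1.1 π* + 1.1 gap
2.1 π = 11.79 − 0.2 + 1.1 × 2.6 − 1.1 × (-2.9) = 17.64
π = 17.64 / 2.1 = 8.40

8.40%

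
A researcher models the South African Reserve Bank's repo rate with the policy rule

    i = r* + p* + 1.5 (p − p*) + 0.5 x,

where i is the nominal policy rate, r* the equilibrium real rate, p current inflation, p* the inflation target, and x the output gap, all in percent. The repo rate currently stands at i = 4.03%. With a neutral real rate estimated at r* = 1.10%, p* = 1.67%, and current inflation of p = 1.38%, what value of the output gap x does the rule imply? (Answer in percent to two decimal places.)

0.5 x = 4.03 − 1.10 − 1.67 − 1.5 × (1.38 − 1.67) = 1.695
x = 1.695 / 0.5 = 3.39

3.39%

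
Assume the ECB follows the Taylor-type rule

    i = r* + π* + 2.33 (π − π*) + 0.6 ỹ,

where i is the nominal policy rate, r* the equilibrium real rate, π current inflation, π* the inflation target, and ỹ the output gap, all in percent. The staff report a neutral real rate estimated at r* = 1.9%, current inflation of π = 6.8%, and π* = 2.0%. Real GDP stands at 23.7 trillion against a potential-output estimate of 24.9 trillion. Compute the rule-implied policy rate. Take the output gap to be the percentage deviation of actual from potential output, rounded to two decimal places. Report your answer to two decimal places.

12.19%

Output gap = 100 × (23.7 − 24.9) / 24.9 = -4.82%.
i = 1.90 + 2.00 + 2.33 × (6.80 − 2.00) + 0.6 × (-4.82)
   = 1.90 + 2 + 11.184 − 2.892 = 12.19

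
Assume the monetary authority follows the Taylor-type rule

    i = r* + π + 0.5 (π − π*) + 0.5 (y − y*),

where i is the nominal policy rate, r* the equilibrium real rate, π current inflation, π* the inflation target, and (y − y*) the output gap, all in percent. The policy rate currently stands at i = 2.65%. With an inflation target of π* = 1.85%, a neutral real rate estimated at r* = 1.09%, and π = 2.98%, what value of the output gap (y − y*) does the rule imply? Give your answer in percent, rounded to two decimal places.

0.5 (y − y*) = 2.65 − 1.09 − 2.98 − 0.5 × (2.98 − 1.85) = -1.985
(y − y*) = -1.985 / 0.5 = -3.97

-3.97%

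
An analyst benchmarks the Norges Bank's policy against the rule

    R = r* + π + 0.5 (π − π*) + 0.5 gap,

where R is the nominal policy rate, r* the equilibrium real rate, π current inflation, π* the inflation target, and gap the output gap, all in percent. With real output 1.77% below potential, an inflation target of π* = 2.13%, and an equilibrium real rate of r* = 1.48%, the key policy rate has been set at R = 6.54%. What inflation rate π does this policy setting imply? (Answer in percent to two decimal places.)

Output 1.77% below potential → gap = -1.77.
Collecting π: R = r* + (1 + 0.5) π − 0.5 π* + 0.5 gap
1.5 π = 6.54 − 1.48 + 0.5 × 2.13 − 0.5 × (-1.77) = 7.01
π = 7.01 / 1.5 = 4.67

4.67%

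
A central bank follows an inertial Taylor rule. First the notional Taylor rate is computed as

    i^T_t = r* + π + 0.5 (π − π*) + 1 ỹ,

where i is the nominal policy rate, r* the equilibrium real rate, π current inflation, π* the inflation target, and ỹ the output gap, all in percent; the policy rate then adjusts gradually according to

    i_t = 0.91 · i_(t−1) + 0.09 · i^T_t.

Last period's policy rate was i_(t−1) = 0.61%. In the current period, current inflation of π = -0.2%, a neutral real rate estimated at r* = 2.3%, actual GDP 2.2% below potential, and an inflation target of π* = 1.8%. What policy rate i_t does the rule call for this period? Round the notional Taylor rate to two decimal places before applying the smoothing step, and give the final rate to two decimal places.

0.46%

Output 2.2% below potential → ỹ = -2.2.
i^T_t = 2.3 + (-0.2) + 0.5 × (-0.2 − 1.8) + 1 × (-2.2)
   = 2.3 − 0.2 − 1 − 2.2 = -1.10
i_t = 0.91 × 0.61 + 0.09 × (-1.10) = 0.5551 − 0.099 = 0.46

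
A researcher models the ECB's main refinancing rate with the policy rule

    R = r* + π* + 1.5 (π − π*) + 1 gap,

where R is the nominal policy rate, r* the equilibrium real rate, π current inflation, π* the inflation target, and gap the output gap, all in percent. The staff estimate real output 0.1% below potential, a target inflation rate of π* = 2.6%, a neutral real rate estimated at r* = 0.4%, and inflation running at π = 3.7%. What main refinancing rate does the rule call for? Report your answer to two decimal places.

4.55%

Output 0.1% below potential → gap = -0.1.
R = 0.4 + 2.6 + 1.5 × (3.7 − 2.6) + 1 × (-0.1)
   = 0.4 + 2.6 + 1.65 − 0.1 = 4.55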